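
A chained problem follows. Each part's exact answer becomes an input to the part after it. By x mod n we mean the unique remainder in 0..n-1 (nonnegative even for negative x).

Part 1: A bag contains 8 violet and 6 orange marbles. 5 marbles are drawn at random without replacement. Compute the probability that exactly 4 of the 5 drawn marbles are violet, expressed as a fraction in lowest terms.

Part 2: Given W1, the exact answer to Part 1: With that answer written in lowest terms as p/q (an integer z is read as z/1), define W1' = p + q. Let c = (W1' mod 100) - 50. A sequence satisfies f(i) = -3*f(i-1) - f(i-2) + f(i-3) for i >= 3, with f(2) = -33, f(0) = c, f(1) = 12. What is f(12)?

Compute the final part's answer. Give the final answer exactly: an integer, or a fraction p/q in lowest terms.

-347877

Part 1: total draws C(14,5) = 2002; favorable C(8,4)*C(6,1) = 420; P = 30/143; answer 30/143
Part 2: W1 = 30/143; threaded value p + q = 173; c = 23; f(3) = -3*(-33) - 1*(12) + 1*(23) = 110; iterating: f(3)=110, f(4)=-285, f(5)=712, f(6)=-1741, f(7)=4226, f(8)=-10225, f(9)=24708, f(10)=-59673, f(11)=144086, f(12)=-347877; answer -347877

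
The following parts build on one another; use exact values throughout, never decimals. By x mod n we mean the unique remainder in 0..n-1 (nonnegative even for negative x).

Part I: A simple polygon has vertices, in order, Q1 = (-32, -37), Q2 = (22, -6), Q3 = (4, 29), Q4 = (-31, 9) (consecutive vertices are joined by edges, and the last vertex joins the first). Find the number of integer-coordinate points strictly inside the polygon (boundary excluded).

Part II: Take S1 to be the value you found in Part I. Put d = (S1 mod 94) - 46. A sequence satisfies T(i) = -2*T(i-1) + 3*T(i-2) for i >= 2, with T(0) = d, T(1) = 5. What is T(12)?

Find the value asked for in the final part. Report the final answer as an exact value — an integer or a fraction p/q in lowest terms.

-1195744

Part I: cross terms: (-32*-6 - 22*-37)=1006, (22*29 - 4*-6)=662, (4*9 - -31*29)=935, (-31*-37 - -32*9)=1435; twice the area = |4038| = 4038; area = 2019; boundary points = 1 + 1 + 5 + 1 = 8; strictly interior points = area - boundary/2 + 1 = 2016; answer 2016
Part II: S1 = 2016; d = -4; T(2) = -2*(5) + 3*(-4) = -22; iterating: T(2)=-22, T(3)=59, T(4)=-184, T(5)=545, T(6)=-1642, T(7)=4919, T(8)=-14764, T(9)=44285, T(10)=-132862, T(11)=398579, T(12)=-1195744; answer -1195744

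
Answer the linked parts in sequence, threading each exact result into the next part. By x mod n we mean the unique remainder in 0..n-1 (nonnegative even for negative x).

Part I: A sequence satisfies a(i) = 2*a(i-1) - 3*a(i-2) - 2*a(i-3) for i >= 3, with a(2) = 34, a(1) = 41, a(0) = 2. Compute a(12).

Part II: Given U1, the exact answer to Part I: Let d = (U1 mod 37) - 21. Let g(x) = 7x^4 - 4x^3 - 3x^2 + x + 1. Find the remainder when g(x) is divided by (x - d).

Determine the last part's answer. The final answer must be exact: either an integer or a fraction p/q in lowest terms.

646

Part I: a(3) = 2*(34) - 3*(41) - 2*(2) = -59; iterating: a(3)=-59, a(4)=-302, a(5)=-495, a(6)=34, a(7)=2157, a(8)=5202, a(9)=3865, a(10)=-12190, a(11)=-46379, a(12)=-63918; answer -63918
Part II: U1 = -63918; d = -3; remainder = value at the root: 7*(-3)^4 - 4*(-3)^3 - 3*(-3)^2 + 1*(-3)^1 + 1 = (567) + (108) + (-27) + (-3) + (1) = 646; answer 646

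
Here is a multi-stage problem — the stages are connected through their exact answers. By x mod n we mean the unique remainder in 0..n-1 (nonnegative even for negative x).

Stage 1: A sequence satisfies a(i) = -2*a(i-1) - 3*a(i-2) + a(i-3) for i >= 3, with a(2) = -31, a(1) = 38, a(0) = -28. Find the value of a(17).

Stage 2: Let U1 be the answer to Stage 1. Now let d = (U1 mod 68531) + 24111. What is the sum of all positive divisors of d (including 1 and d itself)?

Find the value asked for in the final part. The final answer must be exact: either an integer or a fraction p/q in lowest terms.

57344

Stage 1: a(3) = -2*(-31) - 3*(38) + 1*(-28) = -80; iterating: a(3)=-80, a(4)=291, a(5)=-373, a(6)=-207, a(7)=1824, a(8)=-3400, a(9)=1121, a(10)=9782, a(11)=-26327, a(12)=24429, a(13)=39905, a(14)=-179424, a(15)=263562, a(16)=51053, a(17)=-1072216; answer -1072216
Stage 2: U1 = -1072216; d = 48391; 48391 = 7 * 31 * 223; sigma = (1 + 7) * (1 + 31) * (1 + 223) = 8 * 32 * 224 = 57344; answer 57344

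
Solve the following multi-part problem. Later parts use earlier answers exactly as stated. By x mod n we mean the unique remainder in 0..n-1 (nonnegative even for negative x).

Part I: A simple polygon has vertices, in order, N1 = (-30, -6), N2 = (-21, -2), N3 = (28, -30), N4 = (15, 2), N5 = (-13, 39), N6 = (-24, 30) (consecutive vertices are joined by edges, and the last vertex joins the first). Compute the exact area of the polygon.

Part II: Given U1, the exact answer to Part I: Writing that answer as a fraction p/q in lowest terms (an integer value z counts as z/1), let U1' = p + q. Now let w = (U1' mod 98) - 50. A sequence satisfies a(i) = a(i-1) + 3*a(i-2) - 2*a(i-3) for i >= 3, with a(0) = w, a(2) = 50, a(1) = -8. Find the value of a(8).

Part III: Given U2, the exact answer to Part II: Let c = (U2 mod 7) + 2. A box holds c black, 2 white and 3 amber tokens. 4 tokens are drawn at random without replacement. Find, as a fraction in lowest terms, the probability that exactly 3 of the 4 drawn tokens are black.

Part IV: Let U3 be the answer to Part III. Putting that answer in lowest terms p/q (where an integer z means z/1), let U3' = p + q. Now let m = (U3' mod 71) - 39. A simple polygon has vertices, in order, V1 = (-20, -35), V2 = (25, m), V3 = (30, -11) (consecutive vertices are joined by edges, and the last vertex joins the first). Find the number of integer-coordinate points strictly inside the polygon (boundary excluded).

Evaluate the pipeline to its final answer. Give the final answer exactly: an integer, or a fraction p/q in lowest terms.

264

Part I: cross terms: (-30*-2 - -21*-6)=-66, (-21*-30 - 28*-2)=686, (28*2 - 15*-30)=506, (15*39 - -13*2)=611, (-13*30 - -24*39)=546, (-24*-6 - -30*30)=1044; twice the area = |3327| = 3327; area = 3327/2; answer 3327/2
Part II: U1 = 3327/2; threaded value p + q = 3329; w = 45; a(3) = 1*(50) + 3*(-8) - 2*(45) = -64; iterating: a(3)=-64, a(4)=102, a(5)=-190, a(6)=244, a(7)=-530, a(8)=582; answer 582
Part III: U2 = 582; c = 3; total draws C(8,4) = 70; favorable C(3,3)*C(5,1) = 5; P = 1/14; answer 1/14
Part IV: U3 = 1/14; threaded value p + q = 15; m = -24; cross terms: (-20*-24 - 25*-35)=1355, (25*-11 - 30*-24)=445, (30*-35 - -20*-11)=-1270; twice the area = |530| = 530; area = 265; boundary points = 1 + 1 + 2 = 4; strictly interior points = area - boundary/2 + 1 = 264; answer 264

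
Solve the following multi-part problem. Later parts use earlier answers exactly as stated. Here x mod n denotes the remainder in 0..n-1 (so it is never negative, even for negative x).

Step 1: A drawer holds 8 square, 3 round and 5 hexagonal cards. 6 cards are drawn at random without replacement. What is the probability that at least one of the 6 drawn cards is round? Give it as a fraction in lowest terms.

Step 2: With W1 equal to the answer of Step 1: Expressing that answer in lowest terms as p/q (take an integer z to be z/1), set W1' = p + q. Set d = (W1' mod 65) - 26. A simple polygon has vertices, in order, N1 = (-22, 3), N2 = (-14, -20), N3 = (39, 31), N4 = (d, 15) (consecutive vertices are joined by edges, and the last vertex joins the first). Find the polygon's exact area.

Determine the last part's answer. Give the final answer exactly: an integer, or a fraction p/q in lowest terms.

1771/2

Step 1: total draws C(16,6) = 8008; complement C(13,6) = 1716; favorable 8008 - 1716 = 6292; P = 11/14; answer 11/14
Step 2: W1 = 11/14; threaded value p + q = 25; d = -1; cross terms: (-22*-20 - -14*3)=482, (-14*31 - 39*-20)=346, (39*15 - -1*31)=616, (-1*3 - -22*15)=327; twice the area = |1771| = 1771; area = 1771/2; answer 1771/2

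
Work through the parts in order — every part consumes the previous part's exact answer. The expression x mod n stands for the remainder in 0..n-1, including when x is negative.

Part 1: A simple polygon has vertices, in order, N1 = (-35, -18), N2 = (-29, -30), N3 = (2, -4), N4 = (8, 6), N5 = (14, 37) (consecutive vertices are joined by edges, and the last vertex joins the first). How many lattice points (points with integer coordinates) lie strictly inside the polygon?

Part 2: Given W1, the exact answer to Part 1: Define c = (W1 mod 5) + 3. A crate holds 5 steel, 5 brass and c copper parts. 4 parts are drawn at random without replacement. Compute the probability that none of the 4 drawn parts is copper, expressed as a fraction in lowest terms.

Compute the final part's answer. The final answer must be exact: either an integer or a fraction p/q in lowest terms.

Part 1: cross terms: (-35*-30 - -29*-18)=528, (-29*-4 - 2*-30)=176, (2*6 - 8*-4)=44, (8*37 - 14*6)=212, (14*-18 - -35*37)=1043; twice the area = |2003| = 2003; area = 2003/2; boundary points = 6 + 1 + 2 + 1 + 1 = 11; strictly interior points = area - boundary/2 + 1 = 997; answer 997
Part 2: W1 = 997; c = 5; total draws C(15,4) = 1365; favorable C(10,4) = 210; P = 2/13; answer 2/13

2/13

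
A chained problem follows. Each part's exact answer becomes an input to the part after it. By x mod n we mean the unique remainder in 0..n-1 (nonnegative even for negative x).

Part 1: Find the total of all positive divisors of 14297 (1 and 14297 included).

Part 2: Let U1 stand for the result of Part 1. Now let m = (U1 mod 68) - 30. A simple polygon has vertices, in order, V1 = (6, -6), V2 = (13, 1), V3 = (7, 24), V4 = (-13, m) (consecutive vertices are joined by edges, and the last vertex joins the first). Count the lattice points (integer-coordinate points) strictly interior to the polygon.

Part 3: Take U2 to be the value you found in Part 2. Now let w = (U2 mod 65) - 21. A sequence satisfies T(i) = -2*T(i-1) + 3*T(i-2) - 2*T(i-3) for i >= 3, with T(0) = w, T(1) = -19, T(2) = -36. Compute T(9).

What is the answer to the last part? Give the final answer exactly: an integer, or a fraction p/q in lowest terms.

Part 1: 14297 = 17 * 29^2; sigma = (1 + 17) * (1 + 29 + 841) = 18 * 871 = 15678; answer 15678
Part 2: U1 = 15678; m = 8; cross terms: (6*1 - 13*-6)=84, (13*24 - 7*1)=305, (7*8 - -13*24)=368, (-13*-6 - 6*8)=30; twice the area = |787| = 787; area = 787/2; boundary points = 7 + 1 + 4 + 1 = 13; strictly interior points = area - boundary/2 + 1 = 388; answer 388
Part 3: U2 = 388; w = 42; T(3) = -2*(-36) + 3*(-19) - 2*(42) = -69; iterating: T(3)=-69, T(4)=68, T(5)=-271, T(6)=884, T(7)=-2717, T(8)=8628, T(9)=-27175; answer -27175

-27175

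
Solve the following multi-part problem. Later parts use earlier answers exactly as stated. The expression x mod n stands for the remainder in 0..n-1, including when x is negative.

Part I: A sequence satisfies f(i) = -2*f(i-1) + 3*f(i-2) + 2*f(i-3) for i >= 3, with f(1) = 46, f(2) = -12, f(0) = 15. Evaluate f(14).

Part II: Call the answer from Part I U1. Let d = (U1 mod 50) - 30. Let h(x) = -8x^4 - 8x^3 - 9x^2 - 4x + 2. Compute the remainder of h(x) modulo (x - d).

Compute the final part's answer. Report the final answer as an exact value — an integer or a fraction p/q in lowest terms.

-181054

Part I: f(3) = -2*(-12) + 3*(46) + 2*(15) = 192; iterating: f(3)=192, f(4)=-328, f(5)=1208, f(6)=-3016, f(7)=9000, f(8)=-24632, f(9)=70232, f(10)=-196360, f(11)=554152, f(12)=-1556920, f(13)=4383576, f(14)=-12329608; answer -12329608
Part II: U1 = -12329608; d = 12; remainder = value at the root: -8*(12)^4 - 8*(12)^3 - 9*(12)^2 - 4*(12)^1 + 2 = (-165888) + (-13824) + (-1296) + (-48) + (2) = -181054; answer -181054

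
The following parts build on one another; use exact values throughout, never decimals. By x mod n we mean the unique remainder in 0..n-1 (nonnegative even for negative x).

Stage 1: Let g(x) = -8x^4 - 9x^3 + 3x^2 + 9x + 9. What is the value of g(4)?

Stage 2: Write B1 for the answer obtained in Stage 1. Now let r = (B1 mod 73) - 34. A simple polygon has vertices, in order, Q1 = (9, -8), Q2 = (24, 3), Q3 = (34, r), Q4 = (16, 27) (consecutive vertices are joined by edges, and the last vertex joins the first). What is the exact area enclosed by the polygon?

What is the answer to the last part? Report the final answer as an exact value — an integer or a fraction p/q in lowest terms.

Stage 1: -8*(4)^4 - 9*(4)^3 + 3*(4)^2 + 9*(4)^1 + 9 = (-2048) + (-576) + (48) + (36) + (9) = -2531; answer -2531
Stage 2: B1 = -2531; r = -10; cross terms: (9*3 - 24*-8)=219, (24*-10 - 34*3)=-342, (34*27 - 16*-10)=1078, (16*-8 - 9*27)=-371; twice the area = |584| = 584; area = 292; answer 292

292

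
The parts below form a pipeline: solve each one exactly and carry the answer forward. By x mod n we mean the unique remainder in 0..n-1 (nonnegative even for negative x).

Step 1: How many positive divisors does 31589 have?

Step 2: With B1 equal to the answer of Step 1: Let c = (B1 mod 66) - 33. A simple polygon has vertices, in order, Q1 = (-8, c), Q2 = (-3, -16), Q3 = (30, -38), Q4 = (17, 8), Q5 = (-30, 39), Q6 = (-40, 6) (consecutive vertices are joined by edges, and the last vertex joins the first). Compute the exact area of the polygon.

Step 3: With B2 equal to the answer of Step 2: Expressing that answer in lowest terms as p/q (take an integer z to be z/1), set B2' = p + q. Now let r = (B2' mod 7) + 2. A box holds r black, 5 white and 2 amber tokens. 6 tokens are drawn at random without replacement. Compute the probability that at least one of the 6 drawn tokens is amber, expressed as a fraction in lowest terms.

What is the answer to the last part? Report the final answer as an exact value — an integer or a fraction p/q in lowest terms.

13/15

Step 1: 31589 = 31 * 1019; number of divisors = (1+1) * (1+1) = 4; answer 4
Step 2: B1 = 4; c = -29; cross terms: (-8*-16 - -3*-29)=41, (-3*-38 - 30*-16)=594, (30*8 - 17*-38)=886, (17*39 - -30*8)=903, (-30*6 - -40*39)=1380, (-40*-29 - -8*6)=1208; twice the area = |5012| = 5012; area = 2506; answer 2506
Step 3: B2 = 2506; threaded value p + q = 2507; r = 3; total draws C(10,6) = 210; complement C(8,6) = 28; favorable 210 - 28 = 182; P = 13/15; answer 13/15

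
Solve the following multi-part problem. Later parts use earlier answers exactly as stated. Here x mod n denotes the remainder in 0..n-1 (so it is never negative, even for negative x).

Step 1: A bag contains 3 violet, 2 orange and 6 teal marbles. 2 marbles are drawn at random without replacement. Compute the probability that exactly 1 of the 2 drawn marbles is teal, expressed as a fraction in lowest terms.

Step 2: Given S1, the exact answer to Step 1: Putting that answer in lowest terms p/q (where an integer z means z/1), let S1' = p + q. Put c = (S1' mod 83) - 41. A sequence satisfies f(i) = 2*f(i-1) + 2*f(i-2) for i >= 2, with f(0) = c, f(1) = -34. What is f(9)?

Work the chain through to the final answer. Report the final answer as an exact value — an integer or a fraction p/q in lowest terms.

-126240

Step 1: total draws C(11,2) = 55; favorable C(6,1)*C(5,1) = 30; P = 6/11; answer 6/11
Step 2: S1 = 6/11; threaded value p + q = 17; c = -24; f(2) = 2*(-34) + 2*(-24) = -116; iterating: f(2)=-116, f(3)=-300, f(4)=-832, f(5)=-2264, f(6)=-6192, f(7)=-16912, f(8)=-46208, f(9)=-126240; answer -126240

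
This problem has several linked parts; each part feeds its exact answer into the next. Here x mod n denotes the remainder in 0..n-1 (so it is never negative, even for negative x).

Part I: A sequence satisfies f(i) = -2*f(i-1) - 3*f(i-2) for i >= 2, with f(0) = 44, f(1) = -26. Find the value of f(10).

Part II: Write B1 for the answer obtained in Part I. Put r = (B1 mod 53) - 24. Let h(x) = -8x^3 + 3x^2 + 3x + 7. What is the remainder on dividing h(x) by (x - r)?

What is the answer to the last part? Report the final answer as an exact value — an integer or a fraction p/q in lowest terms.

Part I: f(2) = -2*(-26) - 3*(44) = -80; iterating: f(2)=-80, f(3)=238, f(4)=-236, f(5)=-242, f(6)=1192, f(7)=-1658, f(8)=-260, f(9)=5494, f(10)=-10208; answer -10208
Part II: B1 = -10208; r = -3; remainder = value at the root: -8*(-3)^3 + 3*(-3)^2 + 3*(-3)^1 + 7 = (216) + (27) + (-9) + (7) = 241; answer 241

241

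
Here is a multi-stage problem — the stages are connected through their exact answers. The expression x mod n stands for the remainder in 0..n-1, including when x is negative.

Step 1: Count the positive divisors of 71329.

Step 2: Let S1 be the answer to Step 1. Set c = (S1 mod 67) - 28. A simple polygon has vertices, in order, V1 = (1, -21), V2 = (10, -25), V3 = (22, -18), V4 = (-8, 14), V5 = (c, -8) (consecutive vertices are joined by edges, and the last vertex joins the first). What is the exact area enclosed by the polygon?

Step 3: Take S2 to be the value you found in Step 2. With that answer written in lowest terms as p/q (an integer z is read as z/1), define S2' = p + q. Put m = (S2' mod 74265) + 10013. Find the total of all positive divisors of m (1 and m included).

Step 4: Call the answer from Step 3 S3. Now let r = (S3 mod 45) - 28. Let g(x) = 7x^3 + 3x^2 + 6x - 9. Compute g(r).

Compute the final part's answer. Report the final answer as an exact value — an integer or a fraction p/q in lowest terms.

-151489

Step 1: 71329 is prime, so its only divisors are 1 and 71329; count = 2; answer 2
Step 2: S1 = 2; c = -26; cross terms: (1*-25 - 10*-21)=185, (10*-18 - 22*-25)=370, (22*14 - -8*-18)=164, (-8*-8 - -26*14)=428, (-26*-21 - 1*-8)=554; twice the area = |1701| = 1701; area = 1701/2; answer 1701/2
Step 3: S2 = 1701/2; threaded value p + q = 1703; m = 11716; 11716 = 2^2 * 29 * 101; sigma = (1 + 2 + 4) * (1 + 29) * (1 + 101) = 7 * 30 * 102 = 21420; answer 21420
Step 4: S3 = 21420; r = -28; 7*(-28)^3 + 3*(-28)^2 + 6*(-28)^1 - 9 = (-153664) + (2352) + (-168) + (-9) = -151489; answer -151489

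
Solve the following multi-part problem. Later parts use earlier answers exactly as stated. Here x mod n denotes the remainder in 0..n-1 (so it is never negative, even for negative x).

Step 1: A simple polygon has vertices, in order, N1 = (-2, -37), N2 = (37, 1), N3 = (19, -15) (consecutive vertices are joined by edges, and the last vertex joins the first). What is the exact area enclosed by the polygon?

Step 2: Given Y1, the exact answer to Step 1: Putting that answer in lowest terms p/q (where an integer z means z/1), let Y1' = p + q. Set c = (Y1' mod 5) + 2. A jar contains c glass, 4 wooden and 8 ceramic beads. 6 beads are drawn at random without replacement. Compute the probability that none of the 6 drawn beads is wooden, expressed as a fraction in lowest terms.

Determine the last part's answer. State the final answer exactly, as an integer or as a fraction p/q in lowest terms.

6/65

Step 1: cross terms: (-2*1 - 37*-37)=1367, (37*-15 - 19*1)=-574, (19*-37 - -2*-15)=-733; twice the area = |60| = 60; area = 30; answer 30
Step 2: Y1 = 30; threaded value p + q = 31; c = 3; total draws C(15,6) = 5005; favorable C(11,6) = 462; P = 6/65; answer 6/65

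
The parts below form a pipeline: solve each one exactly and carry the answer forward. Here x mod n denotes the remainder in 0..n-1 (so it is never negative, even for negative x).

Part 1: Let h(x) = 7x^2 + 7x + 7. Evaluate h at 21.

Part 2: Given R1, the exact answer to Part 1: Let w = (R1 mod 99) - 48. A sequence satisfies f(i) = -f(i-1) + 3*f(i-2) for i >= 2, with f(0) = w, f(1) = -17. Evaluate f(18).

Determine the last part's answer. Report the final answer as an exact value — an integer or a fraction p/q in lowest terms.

Part 1: 7*(21)^2 + 7*(21)^1 + 7 = (3087) + (147) + (7) = 3241; answer 3241
Part 2: R1 = 3241; w = 25; f(2) = -1*(-17) + 3*(25) = 92; iterating: f(2)=92, f(3)=-143, f(4)=419, f(5)=-848, f(6)=2105, f(7)=-4649, f(8)=10964, f(9)=-24911, f(10)=57803, f(11)=-132536, f(12)=305945, f(13)=-703553, f(14)=1621388, f(15)=-3732047, f(16)=8596211, f(17)=-19792352, f(18)=45580985; answer 45580985

45580985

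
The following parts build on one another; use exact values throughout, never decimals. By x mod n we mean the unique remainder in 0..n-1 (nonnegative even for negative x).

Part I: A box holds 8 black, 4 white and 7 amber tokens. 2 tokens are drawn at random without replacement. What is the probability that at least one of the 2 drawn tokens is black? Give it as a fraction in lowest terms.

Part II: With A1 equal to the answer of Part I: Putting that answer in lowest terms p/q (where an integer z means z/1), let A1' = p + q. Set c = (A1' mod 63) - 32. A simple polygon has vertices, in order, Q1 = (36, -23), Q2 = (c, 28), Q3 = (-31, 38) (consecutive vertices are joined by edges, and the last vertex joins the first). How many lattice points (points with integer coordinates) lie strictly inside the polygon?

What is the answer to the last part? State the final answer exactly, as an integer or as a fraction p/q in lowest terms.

Part I: total draws C(19,2) = 171; complement C(11,2) = 55; favorable 171 - 55 = 116; P = 116/171; answer 116/171
Part II: A1 = 116/171; threaded value p + q = 287; c = 3; cross terms: (36*28 - 3*-23)=1077, (3*38 - -31*28)=982, (-31*-23 - 36*38)=-655; twice the area = |1404| = 1404; area = 702; boundary points = 3 + 2 + 1 = 6; strictly interior points = area - boundary/2 + 1 = 700; answer 700

700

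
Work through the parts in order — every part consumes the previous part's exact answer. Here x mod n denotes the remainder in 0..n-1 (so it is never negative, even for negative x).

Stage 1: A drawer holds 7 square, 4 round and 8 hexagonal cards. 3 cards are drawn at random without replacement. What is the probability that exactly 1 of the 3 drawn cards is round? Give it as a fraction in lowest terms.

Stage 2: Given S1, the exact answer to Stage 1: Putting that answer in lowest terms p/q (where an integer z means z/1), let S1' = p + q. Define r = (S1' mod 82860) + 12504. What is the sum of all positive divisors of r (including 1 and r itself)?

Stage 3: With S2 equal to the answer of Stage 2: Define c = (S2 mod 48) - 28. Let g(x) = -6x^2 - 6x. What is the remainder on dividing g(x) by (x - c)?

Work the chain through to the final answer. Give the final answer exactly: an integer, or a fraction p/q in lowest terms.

-2280

Stage 1: total draws C(19,3) = 969; favorable C(4,1)*C(15,2) = 420; P = 140/323; answer 140/323
Stage 2: S1 = 140/323; threaded value p + q = 463; r = 12967; 12967 is prime, so its only divisors are 1 and 12967; sigma = 1 + 12967 = 12968; answer 12968
Stage 3: S2 = 12968; c = -20; remainder = value at the root: -6*(-20)^2 - 6*(-20)^1 = (-2400) + (120) = -2280; answer -2280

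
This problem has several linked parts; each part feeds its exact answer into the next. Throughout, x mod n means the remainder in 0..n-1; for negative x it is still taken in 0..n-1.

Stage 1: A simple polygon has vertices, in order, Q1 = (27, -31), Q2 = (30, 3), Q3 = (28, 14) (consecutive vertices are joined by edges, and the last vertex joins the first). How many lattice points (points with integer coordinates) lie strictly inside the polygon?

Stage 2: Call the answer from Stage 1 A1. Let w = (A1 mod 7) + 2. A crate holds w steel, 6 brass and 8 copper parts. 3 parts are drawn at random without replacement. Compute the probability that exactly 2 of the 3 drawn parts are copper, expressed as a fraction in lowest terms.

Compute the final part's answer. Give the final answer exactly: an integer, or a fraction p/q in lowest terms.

Stage 1: cross terms: (27*3 - 30*-31)=1011, (30*14 - 28*3)=336, (28*-31 - 27*14)=-1246; twice the area = |101| = 101; area = 101/2; boundary points = 1 + 1 + 1 = 3; strictly interior points = area - boundary/2 + 1 = 50; answer 50
Stage 2: A1 = 50; w = 3; total draws C(17,3) = 680; favorable C(8,2)*C(9,1) = 252; P = 63/170; answer 63/170

63/170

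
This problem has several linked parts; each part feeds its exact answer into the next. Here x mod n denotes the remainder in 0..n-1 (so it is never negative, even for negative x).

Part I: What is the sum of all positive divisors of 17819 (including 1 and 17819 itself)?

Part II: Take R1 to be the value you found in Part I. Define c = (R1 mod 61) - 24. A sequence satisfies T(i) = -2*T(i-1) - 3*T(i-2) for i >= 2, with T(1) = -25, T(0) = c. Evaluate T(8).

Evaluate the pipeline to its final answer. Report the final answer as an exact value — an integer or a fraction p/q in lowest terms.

776

Part I: 17819 = 103 * 173; sigma = (1 + 103) * (1 + 173) = 104 * 174 = 18096; answer 18096
Part II: R1 = 18096; c = 16; T(2) = -2*(-25) - 3*(16) = 2; iterating: T(2)=2, T(3)=71, T(4)=-148, T(5)=83, T(6)=278, T(7)=-805, T(8)=776; answer 776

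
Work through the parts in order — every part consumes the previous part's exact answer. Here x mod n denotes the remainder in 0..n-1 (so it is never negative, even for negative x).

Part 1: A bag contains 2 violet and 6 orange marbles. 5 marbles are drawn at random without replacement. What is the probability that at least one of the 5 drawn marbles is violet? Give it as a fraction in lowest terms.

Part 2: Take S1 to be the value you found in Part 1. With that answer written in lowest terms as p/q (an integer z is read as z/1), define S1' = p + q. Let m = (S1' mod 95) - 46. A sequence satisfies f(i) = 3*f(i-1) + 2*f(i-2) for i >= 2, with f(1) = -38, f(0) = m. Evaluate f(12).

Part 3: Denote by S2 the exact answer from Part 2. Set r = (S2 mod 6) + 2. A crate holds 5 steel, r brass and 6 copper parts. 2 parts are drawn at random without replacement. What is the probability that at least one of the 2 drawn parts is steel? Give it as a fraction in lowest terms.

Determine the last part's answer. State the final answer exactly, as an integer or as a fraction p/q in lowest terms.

Part 1: total draws C(8,5) = 56; complement C(6,5) = 6; favorable 56 - 6 = 50; P = 25/28; answer 25/28
Part 2: S1 = 25/28; threaded value p + q = 53; m = 7; f(2) = 3*(-38) + 2*(7) = -100; iterating: f(2)=-100, f(3)=-376, f(4)=-1328, f(5)=-4736, f(6)=-16864, f(7)=-60064, f(8)=-213920, f(9)=-761888, f(10)=-2713504, f(11)=-9664288, f(12)=-34419872; answer -34419872
Part 3: S2 = -34419872; r = 6; total draws C(17,2) = 136; complement C(12,2) = 66; favorable 136 - 66 = 70; P = 35/68; answer 35/68

35/68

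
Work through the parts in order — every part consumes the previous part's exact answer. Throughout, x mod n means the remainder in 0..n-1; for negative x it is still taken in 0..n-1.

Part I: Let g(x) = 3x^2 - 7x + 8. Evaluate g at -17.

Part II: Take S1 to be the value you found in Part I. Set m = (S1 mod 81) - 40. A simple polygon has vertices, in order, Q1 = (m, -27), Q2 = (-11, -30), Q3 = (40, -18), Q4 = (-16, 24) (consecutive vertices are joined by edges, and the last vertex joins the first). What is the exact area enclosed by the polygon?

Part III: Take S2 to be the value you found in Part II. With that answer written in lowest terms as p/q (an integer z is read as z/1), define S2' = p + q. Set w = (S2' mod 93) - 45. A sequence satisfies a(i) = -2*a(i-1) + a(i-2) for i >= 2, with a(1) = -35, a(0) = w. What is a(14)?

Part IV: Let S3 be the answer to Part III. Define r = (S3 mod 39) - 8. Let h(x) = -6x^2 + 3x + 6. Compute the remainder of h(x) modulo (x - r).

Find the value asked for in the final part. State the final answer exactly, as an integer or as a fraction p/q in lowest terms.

-267

Part I: 3*(-17)^2 - 7*(-17)^1 + 8 = (867) + (119) + (8) = 994; answer 994
Part II: S1 = 994; m = -18; cross terms: (-18*-30 - -11*-27)=243, (-11*-18 - 40*-30)=1398, (40*24 - -16*-18)=672, (-16*-27 - -18*24)=864; twice the area = |3177| = 3177; area = 3177/2; answer 3177/2
Part III: S2 = 3177/2; threaded value p + q = 3179; w = -28; a(2) = -2*(-35) + 1*(-28) = 42; iterating: a(2)=42, a(3)=-119, a(4)=280, a(5)=-679, a(6)=1638, a(7)=-3955, a(8)=9548, a(9)=-23051, a(10)=55650, a(11)=-134351, a(12)=324352, a(13)=-783055, a(14)=1890462; answer 1890462
Part IV: S3 = 1890462; r = 7; remainder = value at the root: -6*(7)^2 + 3*(7)^1 + 6 = (-294) + (21) + (6) = -267; answer -267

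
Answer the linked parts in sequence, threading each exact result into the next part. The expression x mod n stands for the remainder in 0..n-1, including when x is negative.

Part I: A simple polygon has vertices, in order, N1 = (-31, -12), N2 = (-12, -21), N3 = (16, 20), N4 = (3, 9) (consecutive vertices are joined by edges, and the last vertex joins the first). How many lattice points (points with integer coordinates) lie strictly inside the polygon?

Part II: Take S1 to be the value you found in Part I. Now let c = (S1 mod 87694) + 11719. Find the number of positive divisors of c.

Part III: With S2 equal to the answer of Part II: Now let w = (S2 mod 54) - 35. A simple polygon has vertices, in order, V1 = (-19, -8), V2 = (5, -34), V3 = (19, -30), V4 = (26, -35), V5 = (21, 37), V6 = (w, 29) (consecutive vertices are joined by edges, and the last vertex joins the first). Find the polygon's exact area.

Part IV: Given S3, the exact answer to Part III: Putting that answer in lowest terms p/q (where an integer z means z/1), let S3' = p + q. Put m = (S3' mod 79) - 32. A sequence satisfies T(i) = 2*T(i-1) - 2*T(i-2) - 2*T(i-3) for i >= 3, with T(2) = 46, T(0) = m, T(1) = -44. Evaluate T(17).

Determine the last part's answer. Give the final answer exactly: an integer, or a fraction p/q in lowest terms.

38848

Part I: cross terms: (-31*-21 - -12*-12)=507, (-12*20 - 16*-21)=96, (16*9 - 3*20)=84, (3*-12 - -31*9)=243; twice the area = |930| = 930; area = 465; boundary points = 1 + 1 + 1 + 1 = 4; strictly interior points = area - boundary/2 + 1 = 464; answer 464
Part II: S1 = 464; c = 12183; 12183 = 3 * 31 * 131; number of divisors = (1+1) * (1+1) * (1+1) = 8; answer 8
Part III: S2 = 8; w = -27; cross terms: (-19*-34 - 5*-8)=686, (5*-30 - 19*-34)=496, (19*-35 - 26*-30)=115, (26*37 - 21*-35)=1697, (21*29 - -27*37)=1608, (-27*-8 - -19*29)=767; twice the area = |5369| = 5369; area = 5369/2; answer 5369/2
Part IV: S3 = 5369/2; threaded value p + q = 5371; m = 46; T(3) = 2*(46) - 2*(-44) - 2*(46) = 88; iterating: T(3)=88, T(4)=172, T(5)=76, T(6)=-368, T(7)=-1232, T(8)=-1880, T(9)=-560, T(10)=5104, T(11)=15088, T(12)=21088, T(13)=1792, T(14)=-68768, T(15)=-183296, T(16)=-232640, T(17)=38848; answer 38848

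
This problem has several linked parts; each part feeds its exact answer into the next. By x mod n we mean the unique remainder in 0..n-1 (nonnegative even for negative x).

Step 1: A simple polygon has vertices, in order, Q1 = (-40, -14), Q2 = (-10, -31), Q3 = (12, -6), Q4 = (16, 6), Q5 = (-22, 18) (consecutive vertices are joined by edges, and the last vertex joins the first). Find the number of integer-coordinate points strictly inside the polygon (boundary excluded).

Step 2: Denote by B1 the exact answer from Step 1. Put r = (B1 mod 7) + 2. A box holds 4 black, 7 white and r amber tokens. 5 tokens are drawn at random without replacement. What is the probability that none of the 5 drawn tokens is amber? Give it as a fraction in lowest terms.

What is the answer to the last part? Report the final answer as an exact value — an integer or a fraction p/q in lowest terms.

Step 1: cross terms: (-40*-31 - -10*-14)=1100, (-10*-6 - 12*-31)=432, (12*6 - 16*-6)=168, (16*18 - -22*6)=420, (-22*-14 - -40*18)=1028; twice the area = |3148| = 3148; area = 1574; boundary points = 1 + 1 + 4 + 2 + 2 = 10; strictly interior points = area - boundary/2 + 1 = 1570; answer 1570
Step 2: B1 = 1570; r = 4; total draws C(15,5) = 3003; favorable C(11,5) = 462; P = 2/13; answer 2/13

2/13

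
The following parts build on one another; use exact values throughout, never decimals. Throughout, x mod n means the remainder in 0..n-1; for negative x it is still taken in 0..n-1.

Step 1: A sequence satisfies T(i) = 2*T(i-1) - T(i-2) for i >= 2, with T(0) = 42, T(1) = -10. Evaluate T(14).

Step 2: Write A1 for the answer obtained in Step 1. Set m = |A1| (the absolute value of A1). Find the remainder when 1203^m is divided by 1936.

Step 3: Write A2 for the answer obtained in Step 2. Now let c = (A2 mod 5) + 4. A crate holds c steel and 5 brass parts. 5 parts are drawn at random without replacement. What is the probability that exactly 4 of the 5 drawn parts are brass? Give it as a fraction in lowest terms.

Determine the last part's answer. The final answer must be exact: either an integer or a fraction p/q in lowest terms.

5/77

Step 1: T(2) = 2*(-10) - 1*(42) = -62; iterating: T(2)=-62, T(3)=-114, T(4)=-166, T(5)=-218, T(6)=-270, T(7)=-322, T(8)=-374, T(9)=-426, T(10)=-478, T(11)=-530, T(12)=-582, T(13)=-634, T(14)=-686; answer -686
Step 2: A1 = -686; m = 686; squarings mod 1936: 1203^1=1203, 1203^2=1017, 1203^4=465, 1203^8=1329, 1203^16=609, 1203^32=1105, 1203^64=1345, 1203^128=801, 1203^256=785, 1203^512=577; 1203^686 = 1203^2 * 1203^4 * 1203^8 * 1203^32 * 1203^128 * 1203^512 = 697 (mod 1936); answer 697
Step 3: A2 = 697; c = 6; total draws C(11,5) = 462; favorable C(5,4)*C(6,1) = 30; P = 5/77; answer 5/77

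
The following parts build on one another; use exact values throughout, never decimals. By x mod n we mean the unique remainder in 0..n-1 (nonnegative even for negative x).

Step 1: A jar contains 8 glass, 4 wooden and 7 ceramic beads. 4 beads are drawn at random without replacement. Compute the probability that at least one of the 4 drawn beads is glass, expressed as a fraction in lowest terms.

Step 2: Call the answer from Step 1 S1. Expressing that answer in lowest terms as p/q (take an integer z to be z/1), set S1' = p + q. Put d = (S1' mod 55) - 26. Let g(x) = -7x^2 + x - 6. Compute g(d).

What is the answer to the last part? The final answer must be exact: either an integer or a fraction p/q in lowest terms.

-12

Step 1: total draws C(19,4) = 3876; complement C(11,4) = 330; favorable 3876 - 330 = 3546; P = 591/646; answer 591/646
Step 2: S1 = 591/646; threaded value p + q = 1237; d = 1; -7*(1)^2 + 1*(1)^1 - 6 = (-7) + (1) + (-6) = -12; answer -12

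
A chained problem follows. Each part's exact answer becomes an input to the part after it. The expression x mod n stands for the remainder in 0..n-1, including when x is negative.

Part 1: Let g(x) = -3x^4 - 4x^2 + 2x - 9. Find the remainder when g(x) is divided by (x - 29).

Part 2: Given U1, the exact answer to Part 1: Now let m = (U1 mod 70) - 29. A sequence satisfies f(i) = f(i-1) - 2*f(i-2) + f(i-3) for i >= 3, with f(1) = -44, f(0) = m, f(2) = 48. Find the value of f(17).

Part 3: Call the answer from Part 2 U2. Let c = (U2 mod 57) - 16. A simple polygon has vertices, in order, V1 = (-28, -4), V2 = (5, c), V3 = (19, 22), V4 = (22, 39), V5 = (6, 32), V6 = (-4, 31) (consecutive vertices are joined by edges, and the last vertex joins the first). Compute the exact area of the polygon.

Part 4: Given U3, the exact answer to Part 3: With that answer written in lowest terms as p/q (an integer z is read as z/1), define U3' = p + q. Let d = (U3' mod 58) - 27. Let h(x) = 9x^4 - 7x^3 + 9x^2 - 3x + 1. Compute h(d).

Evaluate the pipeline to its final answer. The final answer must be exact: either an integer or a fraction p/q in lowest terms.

Part 1: remainder = value at the root: -3*(29)^4 - 4*(29)^2 + 2*(29)^1 - 9 = (-2121843) + (-3364) + (58) + (-9) = -2125158; answer -2125158
Part 2: U1 = -2125158; m = 13; f(3) = 1*(48) - 2*(-44) + 1*(13) = 149; iterating: f(3)=149, f(4)=9, f(5)=-241, f(6)=-110, f(7)=381, f(8)=360, f(9)=-512, f(10)=-851, f(11)=533, f(12)=1723, f(13)=-194, f(14)=-3107, f(15)=-996, f(16)=5024, f(17)=3909; answer 3909
Part 3: U2 = 3909; c = 17; cross terms: (-28*17 - 5*-4)=-456, (5*22 - 19*17)=-213, (19*39 - 22*22)=257, (22*32 - 6*39)=470, (6*31 - -4*32)=314, (-4*-4 - -28*31)=884; twice the area = |1256| = 1256; area = 628; answer 628
Part 4: U3 = 628; threaded value p + q = 629; d = 22; 9*(22)^4 - 7*(22)^3 + 9*(22)^2 - 3*(22)^1 + 1 = (2108304) + (-74536) + (4356) + (-66) + (1) = 2038059; answer 2038059

2038059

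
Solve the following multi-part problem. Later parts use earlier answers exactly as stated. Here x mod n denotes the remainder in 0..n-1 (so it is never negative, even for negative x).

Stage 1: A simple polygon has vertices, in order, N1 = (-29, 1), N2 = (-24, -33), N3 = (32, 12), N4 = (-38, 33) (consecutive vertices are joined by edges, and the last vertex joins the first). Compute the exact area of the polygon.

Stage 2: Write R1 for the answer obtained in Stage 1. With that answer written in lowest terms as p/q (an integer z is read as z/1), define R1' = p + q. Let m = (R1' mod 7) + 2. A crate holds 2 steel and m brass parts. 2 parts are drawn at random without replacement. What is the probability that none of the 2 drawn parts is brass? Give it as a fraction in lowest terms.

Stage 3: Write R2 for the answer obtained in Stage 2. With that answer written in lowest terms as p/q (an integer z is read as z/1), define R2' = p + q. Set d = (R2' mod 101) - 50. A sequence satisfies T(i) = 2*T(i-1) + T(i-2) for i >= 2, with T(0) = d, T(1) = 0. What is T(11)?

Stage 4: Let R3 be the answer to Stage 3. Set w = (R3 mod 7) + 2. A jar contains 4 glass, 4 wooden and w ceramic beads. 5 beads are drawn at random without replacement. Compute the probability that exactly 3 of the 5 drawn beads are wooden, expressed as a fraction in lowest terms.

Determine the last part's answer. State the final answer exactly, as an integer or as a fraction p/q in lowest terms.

Stage 1: cross terms: (-29*-33 - -24*1)=981, (-24*12 - 32*-33)=768, (32*33 - -38*12)=1512, (-38*1 - -29*33)=919; twice the area = |4180| = 4180; area = 2090; answer 2090
Stage 2: R1 = 2090; threaded value p + q = 2091; m = 7; total draws C(9,2) = 36; favorable C(2,2) = 1; P = 1/36; answer 1/36
Stage 3: R2 = 1/36; threaded value p + q = 37; d = -13; T(2) = 2*(0) + 1*(-13) = -13; iterating: T(2)=-13, T(3)=-26, T(4)=-65, T(5)=-156, T(6)=-377, T(7)=-910, T(8)=-2197, T(9)=-5304, T(10)=-12805, T(11)=-30914; answer -30914
Stage 4: R3 = -30914; w = 7; total draws C(15,5) = 3003; favorable C(4,3)*C(11,2) = 220; P = 20/273; answer 20/273

20/273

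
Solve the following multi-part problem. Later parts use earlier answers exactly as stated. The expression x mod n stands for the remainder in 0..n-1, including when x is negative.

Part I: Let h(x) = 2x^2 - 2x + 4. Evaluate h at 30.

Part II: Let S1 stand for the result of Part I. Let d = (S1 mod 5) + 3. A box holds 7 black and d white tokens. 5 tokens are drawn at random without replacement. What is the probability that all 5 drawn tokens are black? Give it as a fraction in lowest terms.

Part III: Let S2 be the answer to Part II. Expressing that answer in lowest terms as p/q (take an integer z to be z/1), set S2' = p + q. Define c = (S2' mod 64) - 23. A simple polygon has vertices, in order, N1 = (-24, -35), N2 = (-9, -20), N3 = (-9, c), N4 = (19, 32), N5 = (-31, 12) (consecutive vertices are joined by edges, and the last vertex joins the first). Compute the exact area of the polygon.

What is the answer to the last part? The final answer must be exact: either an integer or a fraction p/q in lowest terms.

1005

Part I: 2*(30)^2 - 2*(30)^1 + 4 = (1800) + (-60) + (4) = 1744; answer 1744
Part II: S1 = 1744; d = 7; total draws C(14,5) = 2002; favorable C(7,5) = 21; P = 3/286; answer 3/286
Part III: S2 = 3/286; threaded value p + q = 289; c = 10; cross terms: (-24*-20 - -9*-35)=165, (-9*10 - -9*-20)=-270, (-9*32 - 19*10)=-478, (19*12 - -31*32)=1220, (-31*-35 - -24*12)=1373; twice the area = |2010| = 2010; area = 1005; answer 1005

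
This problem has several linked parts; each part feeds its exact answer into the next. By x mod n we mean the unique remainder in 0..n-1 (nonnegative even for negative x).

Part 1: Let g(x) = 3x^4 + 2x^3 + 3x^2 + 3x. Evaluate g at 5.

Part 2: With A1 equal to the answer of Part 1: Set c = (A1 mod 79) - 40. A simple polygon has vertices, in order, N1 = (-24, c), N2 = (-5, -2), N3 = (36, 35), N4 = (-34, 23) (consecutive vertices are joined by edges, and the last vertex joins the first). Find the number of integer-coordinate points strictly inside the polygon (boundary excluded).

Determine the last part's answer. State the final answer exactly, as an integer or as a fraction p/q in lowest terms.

Part 1: 3*(5)^4 + 2*(5)^3 + 3*(5)^2 + 3*(5)^1 = (1875) + (250) + (75) + (15) = 2215; answer 2215
Part 2: A1 = 2215; c = -37; cross terms: (-24*-2 - -5*-37)=-137, (-5*35 - 36*-2)=-103, (36*23 - -34*35)=2018, (-34*-37 - -24*23)=1810; twice the area = |3588| = 3588; area = 1794; boundary points = 1 + 1 + 2 + 10 = 14; strictly interior points = area - boundary/2 + 1 = 1788; answer 1788

1788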